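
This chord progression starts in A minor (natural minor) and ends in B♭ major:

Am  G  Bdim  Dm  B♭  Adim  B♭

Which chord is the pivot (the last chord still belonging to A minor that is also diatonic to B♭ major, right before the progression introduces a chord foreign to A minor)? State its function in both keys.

Chords diatonic to A minor: Am, Bdim, C, Dm, Em, F, G.
Reading the progression, the first chord not in that set is B♭, so the modulation leaves A minor there.
The chord immediately before B♭ is Dm, which is diatonic to both keys: iv in A minor and iii in B♭ major.

Dm — iv in A minor, iii in B♭ major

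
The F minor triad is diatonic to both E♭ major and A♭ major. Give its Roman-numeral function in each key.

The scale of E♭ major is E♭ F G A♭ B♭ C D; F is degree 2, and the triad built there (F-A♭-C) is minor, so it is ii.
The scale of A♭ major is A♭ B♭ C D♭ E♭ F G; F is degree 6, and the triad built there (F-A♭-C) is minor, so it is vi.

ii in E♭ major; vi in A♭ major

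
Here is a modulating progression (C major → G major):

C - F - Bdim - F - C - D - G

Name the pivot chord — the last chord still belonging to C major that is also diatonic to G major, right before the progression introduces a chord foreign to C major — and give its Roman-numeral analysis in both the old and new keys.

Chords diatonic to C major: C, Dm, Em, F, G, Am, Bdim.
Reading the progression, the first chord not in that set is D, so the modulation leaves C major there.
The chord immediately before D is C, which is diatonic to both keys: I in C major and IV in G major.

C — I in C major, IV in G major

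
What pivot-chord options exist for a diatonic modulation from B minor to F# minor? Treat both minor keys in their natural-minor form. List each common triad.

Bm, D, F#m, A

Triads in B minor (natural minor): Bm (i), C#dim (ii°), D (III), Em (iv), F#m (v), G (VI), A (VII).
Triads in F# minor (natural minor): F#m (i), G#dim (ii°), A (III), Bm (iv), C#m (v), D (VI), E (VII).
Shared triads with their functions: Bm (i in B minor, iv in F# minor); D (III in B minor, VI in F# minor); F#m (v in B minor, i in F# minor); A (VII in B minor, III in F# minor).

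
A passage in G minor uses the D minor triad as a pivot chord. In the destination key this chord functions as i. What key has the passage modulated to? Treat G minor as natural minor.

D minor

The numeral i denotes a minor triad on scale degree 1. With D on degree 1, the tonic of the new key is D.
Degree 1 carries a minor triad in minor keys, so the destination is D minor.
Check: the diatonic triads of D minor (natural minor) are Dm (i), Edim (ii°), F (III), Gm (iv), Am (v), Bb (VI), C (VII) — D minor is indeed i.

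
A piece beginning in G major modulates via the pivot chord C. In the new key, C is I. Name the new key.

C major

The numeral I denotes a major triad on scale degree 1. With C on degree 1, the tonic of the new key is C.
Degree 1 carries a major triad in major keys, so the destination is C major.
Check: the diatonic triads of C major are C (I), Dm (ii), Em (iii), F (IV), G (V), Am (vi), Bdim (vii°) — C is indeed I.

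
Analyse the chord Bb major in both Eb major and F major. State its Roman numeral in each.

The scale of Eb major is Eb F G Ab Bb C D; Bb is degree 5, and the triad built there (Bb-D-F) is major, so it is V.
The scale of F major is F G A Bb C D E; Bb is degree 4, and the triad built there (Bb-D-F) is major, so it is IV.

V in Eb major; IV in F major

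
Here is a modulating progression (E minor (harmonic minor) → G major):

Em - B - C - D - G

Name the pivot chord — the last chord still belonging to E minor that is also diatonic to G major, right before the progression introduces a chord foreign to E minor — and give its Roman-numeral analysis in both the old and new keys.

Chords diatonic to E minor: Em, F♯dim, Gaug, Am, B, C, D♯dim.
Reading the progression, the first chord not in that set is D, so the modulation leaves E minor there.
The chord immediately before D is C, which is diatonic to both keys: VI in E minor and IV in G major.

C — VI in E minor, IV in G major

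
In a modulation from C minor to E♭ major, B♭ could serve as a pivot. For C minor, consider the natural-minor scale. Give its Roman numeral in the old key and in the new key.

VII in C minor; V in E♭ major

The scale of C minor (natural minor) is C D E♭ F G A♭ B♭; B♭ is degree 7, and the triad built there (B♭-D-F) is major, so it is VII.
The scale of E♭ major is E♭ F G A♭ B♭ C D; B♭ is degree 5, and the triad built there (B♭-D-F) is major, so it is V.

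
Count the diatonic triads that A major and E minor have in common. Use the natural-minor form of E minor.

2

Diatonic triads of A major: A major (I), B minor (ii), C# minor (iii), D major (IV), E major (V), F# minor (vi), G# diminished (vii°).
Diatonic triads of E minor (natural minor): E minor (i), F# diminished (ii°), G major (III), A minor (iv), B minor (v), C major (VI), D major (VII).
Matching root and quality in both lists: B minor, D major.
That gives 2 common triads.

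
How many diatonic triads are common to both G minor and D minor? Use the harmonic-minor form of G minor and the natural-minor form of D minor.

1

Diatonic triads of G minor (harmonic minor): Gm (i), Adim (ii°), Bbaug (III+), Cm (iv), D (V), Eb (VI), F#dim (vii°).
Diatonic triads of D minor (natural minor): Dm (i), Edim (ii°), F (III), Gm (iv), Am (v), Bb (VI), C (VII).
Matching root and quality in both lists: Gm.
That gives 1 common triad.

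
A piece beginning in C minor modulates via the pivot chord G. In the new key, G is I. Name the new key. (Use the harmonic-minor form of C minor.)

G major

The numeral I denotes a major triad on scale degree 1. With G on degree 1, the tonic of the new key is G.
Degree 1 carries a major triad in major keys, so the destination is G major.
Check: the diatonic triads of G major are G (I), Am (ii), Bm (iii), C (IV), D (V), Em (vi), F#dim (vii°) — G is indeed I.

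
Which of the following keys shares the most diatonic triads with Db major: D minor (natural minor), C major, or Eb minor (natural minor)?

Eb minor

Triads of Db major: Db (I), Ebm (ii), Fm (iii), Gb (IV), Ab (V), Bbm (vi), Cdim (vii°).
D minor (natural minor) shares 0: none.
C major shares 0: none.
Eb minor (natural minor) shares 4: Db, Ebm, Gb, Bbm.
The most common triads (4) are shared with Eb minor.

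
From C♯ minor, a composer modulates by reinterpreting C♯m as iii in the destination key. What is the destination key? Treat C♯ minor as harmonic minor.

A major

The numeral iii denotes a minor triad on scale degree 3. With C♯ on degree 3, the tonic of the new key is A.
Degree 3 carries a minor triad in major keys, so the destination is A major.
Check: the diatonic triads of A major are A (I), Bm (ii), C♯m (iii), D (IV), E (V), F♯m (vi), G♯dim (vii°) — C♯m is indeed iii.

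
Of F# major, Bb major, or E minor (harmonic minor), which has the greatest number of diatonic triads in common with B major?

Triads of B major: B (I), C#m (ii), D#m (iii), E (IV), F# (V), G#m (vi), A#dim (vii°).
F# major shares 4: B, D#m, F#, G#m.
Bb major shares 0: none.
E minor (harmonic minor) shares 1: B.
The most common triads (4) are shared with F# major.

F# major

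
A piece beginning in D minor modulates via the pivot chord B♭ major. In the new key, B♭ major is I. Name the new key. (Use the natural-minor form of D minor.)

The numeral I denotes a major triad on scale degree 1. With B♭ on degree 1, the tonic of the new key is B♭.
Degree 1 carries a major triad in major keys, so the destination is B♭ major.
Check: the diatonic triads of B♭ major are B♭ (I), Cm (ii), Dm (iii), E♭ (IV), F (V), Gm (vi), Adim (vii°) — B♭ major is indeed I.

B♭ major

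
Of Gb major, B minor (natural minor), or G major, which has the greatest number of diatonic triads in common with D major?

B minor

Triads of D major: D major (I), E minor (ii), F# minor (iii), G major (IV), A major (V), B minor (vi), C# diminished (vii°).
Gb major shares 0: none.
B minor (natural minor) shares 7: D, Em, F#m, G, A, Bm, C#dim.
G major shares 4: D, Em, G, Bm.
The most common triads (7) are shared with B minor.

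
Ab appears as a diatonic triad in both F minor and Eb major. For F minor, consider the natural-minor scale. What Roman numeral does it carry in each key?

III in F minor; IV in Eb major

The scale of F minor (natural minor) is F G Ab Bb C Db Eb; Ab is degree 3, and the triad built there (Ab-C-Eb) is major, so it is III.
The scale of Eb major is Eb F G Ab Bb C D; Ab is degree 4, and the triad built there (Ab-C-Eb) is major, so it is IV.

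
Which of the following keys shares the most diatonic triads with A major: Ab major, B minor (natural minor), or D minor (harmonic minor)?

Triads of A major: A (I), Bm (ii), C#m (iii), D (IV), E (V), F#m (vi), G#dim (vii°).
Ab major shares 0: none.
B minor (natural minor) shares 4: A, Bm, D, F#m.
D minor (harmonic minor) shares 1: A.
The most common triads (4) are shared with B minor.

B minor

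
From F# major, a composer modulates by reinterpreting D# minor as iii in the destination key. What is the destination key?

The numeral iii denotes a minor triad on scale degree 3. With D# on degree 3, the tonic of the new key is B.
Degree 3 carries a minor triad in major keys, so the destination is B major.
Check: the diatonic triads of B major are B (I), C#m (ii), D#m (iii), E (IV), F# (V), G#m (vi), A#dim (vii°) — D# minor is indeed iii.

B major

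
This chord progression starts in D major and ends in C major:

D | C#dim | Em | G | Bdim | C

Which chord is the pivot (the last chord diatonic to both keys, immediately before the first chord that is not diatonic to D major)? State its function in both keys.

Chords diatonic to D major: D, Em, F#m, G, A, Bm, C#dim.
Reading the progression, the first chord not in that set is Bdim, so the modulation leaves D major there.
The chord immediately before Bdim is G, which is diatonic to both keys: IV in D major and V in C major.

G — IV in D major, V in C major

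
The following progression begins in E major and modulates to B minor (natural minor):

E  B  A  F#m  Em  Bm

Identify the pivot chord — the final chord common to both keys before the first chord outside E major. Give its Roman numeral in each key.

Chords diatonic to E major: E, F#m, G#m, A, B, C#m, D#dim.
Reading the progression, the first chord not in that set is Em, so the modulation leaves E major there.
The chord immediately before Em is F#m, which is diatonic to both keys: ii in E major and v in B minor.

F#m — ii in E major, v in B minor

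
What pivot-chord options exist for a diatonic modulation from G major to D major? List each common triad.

Triads in G major: G (I), Am (ii), Bm (iii), C (IV), D (V), Em (vi), F#dim (vii°).
Triads in D major: D (I), Em (ii), F#m (iii), G (IV), A (V), Bm (vi), C#dim (vii°).
Shared triads with their functions: G (I in G major, IV in D major); Bm (iii in G major, vi in D major); D (V in G major, I in D major); Em (vi in G major, ii in D major).

G, Bm, D, Em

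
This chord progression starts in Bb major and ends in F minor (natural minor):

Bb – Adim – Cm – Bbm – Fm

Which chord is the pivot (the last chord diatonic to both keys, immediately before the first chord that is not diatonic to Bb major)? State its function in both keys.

Chords diatonic to Bb major: Bb, Cm, Dm, Eb, F, Gm, Adim.
Reading the progression, the first chord not in that set is Bbm, so the modulation leaves Bb major there.
The chord immediately before Bbm is Cm, which is diatonic to both keys: ii in Bb major and v in F minor.

Cm — ii in Bb major, v in F minor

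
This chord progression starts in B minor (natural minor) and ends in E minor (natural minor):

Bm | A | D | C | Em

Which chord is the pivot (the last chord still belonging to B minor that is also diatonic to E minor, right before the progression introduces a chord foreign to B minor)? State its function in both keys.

Chords diatonic to B minor: Bm, C♯dim, D, Em, F♯m, G, A.
Reading the progression, the first chord not in that set is C, so the modulation leaves B minor there.
The chord immediately before C is D, which is diatonic to both keys: III in B minor and VII in E minor.

D — III in B minor, VII in E minor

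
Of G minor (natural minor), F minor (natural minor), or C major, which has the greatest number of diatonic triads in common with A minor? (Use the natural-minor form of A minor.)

C major

Triads of A minor (natural minor): A minor (i), B diminished (ii°), C major (III), D minor (iv), E minor (v), F major (VI), G major (VII).
G minor (natural minor) shares 2: Dm, F.
F minor (natural minor) shares 0: none.
C major shares 7: Am, Bdim, C, Dm, Em, F, G.
The most common triads (7) are shared with C major.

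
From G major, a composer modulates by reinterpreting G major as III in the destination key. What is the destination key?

E minor

The numeral III denotes a major triad on scale degree 3. With G on degree 3, the tonic of the new key is E.
Degree 3 carries a major triad in natural-minor keys, so the destination is E minor.
Check: the diatonic triads of E minor (natural minor) are Em (i), F#dim (ii°), G (III), Am (iv), Bm (v), C (VI), D (VII) — G major is indeed III.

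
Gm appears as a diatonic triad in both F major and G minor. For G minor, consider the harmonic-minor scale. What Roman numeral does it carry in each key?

The scale of F major is F G A Bb C D E; G is degree 2, and the triad built there (G-Bb-D) is minor, so it is ii.
The scale of G minor (harmonic minor) is G A Bb C D Eb F#; G is degree 1, and the triad built there (G-Bb-D) is minor, so it is i.

ii in F major; i in G minor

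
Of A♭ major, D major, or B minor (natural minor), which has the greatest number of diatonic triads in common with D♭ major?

A♭ major

Triads of D♭ major: D♭ major (I), E♭ minor (ii), F minor (iii), G♭ major (IV), A♭ major (V), B♭ minor (vi), C diminished (vii°).
A♭ major shares 4: D♭, Fm, A♭, B♭m.
D major shares 0: none.
B minor (natural minor) shares 0: none.
The most common triads (4) are shared with A♭ major.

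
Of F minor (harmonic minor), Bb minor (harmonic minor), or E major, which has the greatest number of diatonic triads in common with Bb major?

Triads of Bb major: Bb major (I), C minor (ii), D minor (iii), Eb major (IV), F major (V), G minor (vi), A diminished (vii°).
F minor (harmonic minor) shares 0: none.
Bb minor (harmonic minor) shares 2: F, Adim.
E major shares 0: none.
The most common triads (2) are shared with Bb minor.

Bb minor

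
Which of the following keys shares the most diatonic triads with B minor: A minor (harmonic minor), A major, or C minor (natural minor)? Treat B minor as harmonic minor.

A major

Triads of B minor (harmonic minor): Bm (i), C#dim (ii°), Daug (III+), Em (iv), F# (V), G (VI), A#dim (vii°).
A minor (harmonic minor) shares 0: none.
A major shares 1: Bm.
C minor (natural minor) shares 0: none.
The most common triads (1) are shared with A major.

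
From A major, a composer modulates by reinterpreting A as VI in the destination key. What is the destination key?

The numeral VI denotes a major triad on scale degree 6. With A on degree 6, the tonic of the new key is C#.
Degree 6 carries a major triad in minor keys, so the destination is C# minor.
Check: the diatonic triads of C# minor (natural minor) are C#m (i), D#dim (ii°), E (III), F#m (iv), G#m (v), A (VI), B (VII) — A is indeed VI.

C# minor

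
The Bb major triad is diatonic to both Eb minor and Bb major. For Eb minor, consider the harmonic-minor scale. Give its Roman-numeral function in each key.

The scale of Eb minor (harmonic minor) is Eb F Gb Ab Bb Cb D; Bb is degree 5, and the triad built there (Bb-D-F) is major, so it is V.
The scale of Bb major is Bb C D Eb F G A; Bb is degree 1, and the triad built there (Bb-D-F) is major, so it is I.

V in Eb minor; I in Bb major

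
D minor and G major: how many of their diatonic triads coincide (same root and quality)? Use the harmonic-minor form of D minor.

Diatonic triads of D minor (harmonic minor): Dm (i), Edim (ii°), Faug (III+), Gm (iv), A (V), Bb (VI), C#dim (vii°).
Diatonic triads of G major: G (I), Am (ii), Bm (iii), C (IV), D (V), Em (vi), F#dim (vii°).
No triad has the same root and quality in both keys.

0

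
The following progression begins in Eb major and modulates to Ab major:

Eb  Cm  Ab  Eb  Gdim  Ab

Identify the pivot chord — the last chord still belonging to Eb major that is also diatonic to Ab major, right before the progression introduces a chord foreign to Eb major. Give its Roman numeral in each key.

Chords diatonic to Eb major: Eb, Fm, Gm, Ab, Bb, Cm, Ddim.
Reading the progression, the first chord not in that set is Gdim, so the modulation leaves Eb major there.
The chord immediately before Gdim is Eb, which is diatonic to both keys: I in Eb major and V in Ab major.

Eb — I in Eb major, V in Ab major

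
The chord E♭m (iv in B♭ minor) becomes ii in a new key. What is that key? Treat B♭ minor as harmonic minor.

D♭ major

The numeral ii denotes a minor triad on scale degree 2. With E♭ on degree 2, the tonic of the new key is D♭.
Degree 2 carries a minor triad in major keys, so the destination is D♭ major.
Check: the diatonic triads of D♭ major are D♭ (I), E♭m (ii), Fm (iii), G♭ (IV), A♭ (V), B♭m (vi), Cdim (vii°) — E♭m is indeed ii.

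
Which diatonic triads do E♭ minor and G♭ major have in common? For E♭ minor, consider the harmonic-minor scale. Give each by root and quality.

Triads in E♭ minor (harmonic minor): E♭m (i), Fdim (ii°), G♭aug (III+), A♭m (iv), B♭ (V), C♭ (VI), Ddim (vii°).
Triads in G♭ major: G♭ (I), A♭m (ii), B♭m (iii), C♭ (IV), D♭ (V), E♭m (vi), Fdim (vii°).
Shared triads with their functions: E♭m (i in E♭ minor, vi in G♭ major); Fdim (ii° in E♭ minor, vii° in G♭ major); A♭m (iv in E♭ minor, ii in G♭ major); C♭ (VI in E♭ minor, IV in G♭ major).

E♭m, Fdim, A♭m, C♭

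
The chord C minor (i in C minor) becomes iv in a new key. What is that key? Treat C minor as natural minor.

G minor

The numeral iv denotes a minor triad on scale degree 4. With C on degree 4, the tonic of the new key is G.
Degree 4 carries a minor triad in minor keys, so the destination is G minor.
Check: the diatonic triads of G minor (natural minor) are Gm (i), Adim (ii°), B♭ (III), Cm (iv), Dm (v), E♭ (VI), F (VII) — C minor is indeed iv.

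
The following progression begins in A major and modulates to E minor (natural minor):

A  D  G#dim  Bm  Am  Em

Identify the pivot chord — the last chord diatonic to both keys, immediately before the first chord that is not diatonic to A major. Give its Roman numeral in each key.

Chords diatonic to A major: A, Bm, C#m, D, E, F#m, G#dim.
Reading the progression, the first chord not in that set is Am, so the modulation leaves A major there.
The chord immediately before Am is Bm, which is diatonic to both keys: ii in A major and v in E minor.

Bm — ii in A major, v in E minor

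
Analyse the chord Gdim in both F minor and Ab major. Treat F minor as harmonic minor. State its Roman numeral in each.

The scale of F minor (harmonic minor) is F G Ab Bb C Db E; G is degree 2, and the triad built there (G-Bb-Db) is diminished, so it is ii°.
The scale of Ab major is Ab Bb C Db Eb F G; G is degree 7, and the triad built there (G-Bb-Db) is diminished, so it is vii°.

ii° in F minor; vii° in Ab major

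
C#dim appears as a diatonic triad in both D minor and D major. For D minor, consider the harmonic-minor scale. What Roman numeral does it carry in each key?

vii° in D minor; vii° in D major

The scale of D minor (harmonic minor) is D E F G A Bb C#; C# is degree 7, and the triad built there (C#-E-G) is diminished, so it is vii°.
The scale of D major is D E F# G A B C#; C# is degree 7, and the triad built there (C#-E-G) is diminished, so it is vii°.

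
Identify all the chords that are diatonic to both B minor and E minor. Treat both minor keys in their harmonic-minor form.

Triads in B minor (harmonic minor): Bm (i), C♯dim (ii°), Daug (III+), Em (iv), F♯ (V), G (VI), A♯dim (vii°).
Triads in E minor (harmonic minor): Em (i), F♯dim (ii°), Gaug (III+), Am (iv), B (V), C (VI), D♯dim (vii°).
Shared triads with their functions: Em (iv in B minor, i in E minor).

Em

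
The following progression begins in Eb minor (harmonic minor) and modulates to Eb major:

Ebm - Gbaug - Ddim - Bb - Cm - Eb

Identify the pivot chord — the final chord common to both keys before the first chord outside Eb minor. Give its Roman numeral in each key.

Chords diatonic to Eb minor: Ebm, Fdim, Gbaug, Abm, Bb, Cb, Ddim.
Reading the progression, the first chord not in that set is Cm, so the modulation leaves Eb minor there.
The chord immediately before Cm is Bb, which is diatonic to both keys: V in Eb minor and V in Eb major.

Bb — V in Eb minor, V in Eb major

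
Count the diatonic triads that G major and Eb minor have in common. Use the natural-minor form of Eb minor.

0

Diatonic triads of G major: G (I), Am (ii), Bm (iii), C (IV), D (V), Em (vi), F#dim (vii°).
Diatonic triads of Eb minor (natural minor): Ebm (i), Fdim (ii°), Gb (III), Abm (iv), Bbm (v), Cb (VI), Db (VII).
No triad has the same root and quality in both keys.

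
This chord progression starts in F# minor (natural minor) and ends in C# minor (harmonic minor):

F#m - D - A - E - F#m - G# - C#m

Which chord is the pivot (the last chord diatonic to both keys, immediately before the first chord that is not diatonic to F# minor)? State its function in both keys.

Chords diatonic to F# minor: F#m, G#dim, A, Bm, C#m, D, E.
Reading the progression, the first chord not in that set is G#, so the modulation leaves F# minor there.
The chord immediately before G# is F#m, which is diatonic to both keys: i in F# minor and iv in C# minor.

F#m — i in F# minor, iv in C# minor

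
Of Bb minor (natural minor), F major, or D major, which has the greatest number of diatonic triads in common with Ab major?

Bb minor

Triads of Ab major: Ab major (I), Bb minor (ii), C minor (iii), Db major (IV), Eb major (V), F minor (vi), G diminished (vii°).
Bb minor (natural minor) shares 4: Ab, Bbm, Db, Fm.
F major shares 0: none.
D major shares 0: none.
The most common triads (4) are shared with Bb minor.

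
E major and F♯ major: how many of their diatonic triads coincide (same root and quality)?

Diatonic triads of E major: E (I), F♯m (ii), G♯m (iii), A (IV), B (V), C♯m (vi), D♯dim (vii°).
Diatonic triads of F♯ major: F♯ (I), G♯m (ii), A♯m (iii), B (IV), C♯ (V), D♯m (vi), E♯dim (vii°).
Matching root and quality in both lists: G♯m, B.
That gives 2 common triads.

2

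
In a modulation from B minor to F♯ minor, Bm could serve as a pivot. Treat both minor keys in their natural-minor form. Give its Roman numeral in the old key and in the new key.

The scale of B minor (natural minor) is B C♯ D E F♯ G A; B is degree 1, and the triad built there (B-D-F♯) is minor, so it is i.
The scale of F♯ minor (natural minor) is F♯ G♯ A B C♯ D E; B is degree 4, and the triad built there (B-D-F♯) is minor, so it is iv.

i in B minor; iv in F♯ minor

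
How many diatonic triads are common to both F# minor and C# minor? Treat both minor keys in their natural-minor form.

Diatonic triads of F# minor (natural minor): F#m (i), G#dim (ii°), A (III), Bm (iv), C#m (v), D (VI), E (VII).
Diatonic triads of C# minor (natural minor): C#m (i), D#dim (ii°), E (III), F#m (iv), G#m (v), A (VI), B (VII).
Matching root and quality in both lists: F#m, A, C#m, E.
That gives 4 common triads.

4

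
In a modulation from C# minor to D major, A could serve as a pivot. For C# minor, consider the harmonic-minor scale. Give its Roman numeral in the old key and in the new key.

The scale of C# minor (harmonic minor) is C# D# E F# G# A B#; A is degree 6, and the triad built there (A-C#-E) is major, so it is VI.
The scale of D major is D E F# G A B C#; A is degree 5, and the triad built there (A-C#-E) is major, so it is V.

VI in C# minor; V in D major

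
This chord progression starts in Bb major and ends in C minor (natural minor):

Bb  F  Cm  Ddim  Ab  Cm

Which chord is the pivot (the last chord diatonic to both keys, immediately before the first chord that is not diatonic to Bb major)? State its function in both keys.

Cm — ii in Bb major, i in C minor

Chords diatonic to Bb major: Bb, Cm, Dm, Eb, F, Gm, Adim.
Reading the progression, the first chord not in that set is Ddim, so the modulation leaves Bb major there.
The chord immediately before Ddim is Cm, which is diatonic to both keys: ii in Bb major and i in C minor.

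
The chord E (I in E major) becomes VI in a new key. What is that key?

The numeral VI denotes a major triad on scale degree 6. With E on degree 6, the tonic of the new key is G#.
Degree 6 carries a major triad in minor keys, so the destination is G# minor.
Check: the diatonic triads of G# minor (natural minor) are G#m (i), A#dim (ii°), B (III), C#m (iv), D#m (v), E (VI), F# (VII) — E is indeed VI.

G# minor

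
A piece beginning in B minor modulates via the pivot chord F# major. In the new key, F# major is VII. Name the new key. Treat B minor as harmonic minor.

The numeral VII denotes a major triad on scale degree 7. With F# on degree 7, the tonic of the new key is G#.
Degree 7 carries a major triad in natural-minor keys, so the destination is G# minor.
Check: the diatonic triads of G# minor (natural minor) are G#m (i), A#dim (ii°), B (III), C#m (iv), D#m (v), E (VI), F# (VII) — F# major is indeed VII.

G# minor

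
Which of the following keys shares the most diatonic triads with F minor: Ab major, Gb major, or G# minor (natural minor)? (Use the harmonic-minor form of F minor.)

Triads of F minor (harmonic minor): Fm (i), Gdim (ii°), Abaug (III+), Bbm (iv), C (V), Db (VI), Edim (vii°).
Ab major shares 4: Fm, Gdim, Bbm, Db.
Gb major shares 2: Bbm, Db.
G# minor (natural minor) shares 0: none.
The most common triads (4) are shared with Ab major.

Ab major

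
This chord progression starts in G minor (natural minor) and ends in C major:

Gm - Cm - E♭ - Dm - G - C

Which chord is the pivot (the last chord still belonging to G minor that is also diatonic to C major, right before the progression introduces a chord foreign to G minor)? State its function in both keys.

Dm — v in G minor, ii in C major

Chords diatonic to G minor: Gm, Adim, B♭, Cm, Dm, E♭, F.
Reading the progression, the first chord not in that set is G, so the modulation leaves G minor there.
The chord immediately before G is Dm, which is diatonic to both keys: v in G minor and ii in C major.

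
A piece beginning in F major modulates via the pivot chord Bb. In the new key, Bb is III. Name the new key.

G minor

The numeral III denotes a major triad on scale degree 3. With Bb on degree 3, the tonic of the new key is G.
Degree 3 carries a major triad in natural-minor keys, so the destination is G minor.
Check: the diatonic triads of G minor (natural minor) are Gm (i), Adim (ii°), Bb (III), Cm (iv), Dm (v), Eb (VI), F (VII) — Bb is indeed III.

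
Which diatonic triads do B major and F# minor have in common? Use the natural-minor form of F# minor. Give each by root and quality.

C#m, E

Triads in B major: B (I), C#m (ii), D#m (iii), E (IV), F# (V), G#m (vi), A#dim (vii°).
Triads in F# minor (natural minor): F#m (i), G#dim (ii°), A (III), Bm (iv), C#m (v), D (VI), E (VII).
Shared triads with their functions: C#m (ii in B major, v in F# minor); E (IV in B major, VII in F# minor).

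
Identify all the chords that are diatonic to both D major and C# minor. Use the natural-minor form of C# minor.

F#m, A

Triads in D major: D major (I), E minor (ii), F# minor (iii), G major (IV), A major (V), B minor (vi), C# diminished (vii°).
Triads in C# minor (natural minor): C# minor (i), D# diminished (ii°), E major (III), F# minor (iv), G# minor (v), A major (VI), B major (VII).
Shared triads with their functions: F# minor (iii in D major, iv in C# minor); A major (V in D major, VI in C# minor).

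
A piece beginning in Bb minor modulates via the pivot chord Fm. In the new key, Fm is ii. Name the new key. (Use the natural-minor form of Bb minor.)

Eb major

The numeral ii denotes a minor triad on scale degree 2. With F on degree 2, the tonic of the new key is Eb.
Degree 2 carries a minor triad in major keys, so the destination is Eb major.
Check: the diatonic triads of Eb major are Eb (I), Fm (ii), Gm (iii), Ab (IV), Bb (V), Cm (vi), Ddim (vii°) — Fm is indeed ii.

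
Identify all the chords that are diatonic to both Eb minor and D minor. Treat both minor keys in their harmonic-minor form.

Triads in Eb minor (harmonic minor): Ebm (i), Fdim (ii°), Gbaug (III+), Abm (iv), Bb (V), Cb (VI), Ddim (vii°).
Triads in D minor (harmonic minor): Dm (i), Edim (ii°), Faug (III+), Gm (iv), A (V), Bb (VI), C#dim (vii°).
Shared triads with their functions: Bb (V in Eb minor, VI in D minor).

Bb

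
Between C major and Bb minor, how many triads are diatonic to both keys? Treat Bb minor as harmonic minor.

1

Diatonic triads of C major: C (I), Dm (ii), Em (iii), F (IV), G (V), Am (vi), Bdim (vii°).
Diatonic triads of Bb minor (harmonic minor): Bbm (i), Cdim (ii°), Dbaug (III+), Ebm (iv), F (V), Gb (VI), Adim (vii°).
Matching root and quality in both lists: F.
That gives 1 common triad.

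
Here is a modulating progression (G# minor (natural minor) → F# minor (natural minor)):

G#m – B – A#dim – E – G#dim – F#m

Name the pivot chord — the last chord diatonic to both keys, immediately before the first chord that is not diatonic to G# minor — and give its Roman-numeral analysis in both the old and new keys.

E — VI in G# minor, VII in F# minor

Chords diatonic to G# minor: G#m, A#dim, B, C#m, D#m, E, F#.
Reading the progression, the first chord not in that set is G#dim, so the modulation leaves G# minor there.
The chord immediately before G#dim is E, which is diatonic to both keys: VI in G# minor and VII in F# minor.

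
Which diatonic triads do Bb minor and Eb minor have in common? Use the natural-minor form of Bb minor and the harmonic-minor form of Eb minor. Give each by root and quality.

Ebm

Triads in Bb minor (natural minor): Bb minor (i), C diminished (ii°), Db major (III), Eb minor (iv), F minor (v), Gb major (VI), Ab major (VII).
Triads in Eb minor (harmonic minor): Eb minor (i), F diminished (ii°), Gb augmented (III+), Ab minor (iv), Bb major (V), Cb major (VI), D diminished (vii°).
Shared triads with their functions: Eb minor (iv in Bb minor, i in Eb minor).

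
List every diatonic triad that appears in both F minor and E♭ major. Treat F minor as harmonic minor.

Triads in F minor (harmonic minor): F minor (i), G diminished (ii°), A♭ augmented (III+), B♭ minor (iv), C major (V), D♭ major (VI), E diminished (vii°).
Triads in E♭ major: E♭ major (I), F minor (ii), G minor (iii), A♭ major (IV), B♭ major (V), C minor (vi), D diminished (vii°).
Shared triads with their functions: F minor (i in F minor, ii in E♭ major).

Fm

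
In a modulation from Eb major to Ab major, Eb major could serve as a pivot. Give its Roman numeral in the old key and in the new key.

The scale of Eb major is Eb F G Ab Bb C D; Eb is degree 1, and the triad built there (Eb-G-Bb) is major, so it is I.
The scale of Ab major is Ab Bb C Db Eb F G; Eb is degree 5, and the triad built there (Eb-G-Bb) is major, so it is V.

I in Eb major; V in Ab major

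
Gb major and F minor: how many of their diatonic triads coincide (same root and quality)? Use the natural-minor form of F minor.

2

Diatonic triads of Gb major: Gb (I), Abm (ii), Bbm (iii), Cb (IV), Db (V), Ebm (vi), Fdim (vii°).
Diatonic triads of F minor (natural minor): Fm (i), Gdim (ii°), Ab (III), Bbm (iv), Cm (v), Db (VI), Eb (VII).
Matching root and quality in both lists: Bbm, Db.
That gives 2 common triads.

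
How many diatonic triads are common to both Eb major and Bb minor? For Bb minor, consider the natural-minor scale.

2

Diatonic triads of Eb major: Eb (I), Fm (ii), Gm (iii), Ab (IV), Bb (V), Cm (vi), Ddim (vii°).
Diatonic triads of Bb minor (natural minor): Bbm (i), Cdim (ii°), Db (III), Ebm (iv), Fm (v), Gb (VI), Ab (VII).
Matching root and quality in both lists: Fm, Ab.
That gives 2 common triads.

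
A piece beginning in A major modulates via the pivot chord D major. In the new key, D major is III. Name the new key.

The numeral III denotes a major triad on scale degree 3. With D on degree 3, the tonic of the new key is B.
Degree 3 carries a major triad in natural-minor keys, so the destination is B minor.
Check: the diatonic triads of B minor (natural minor) are Bm (i), C#dim (ii°), D (III), Em (iv), F#m (v), G (VI), A (VII) — D major is indeed III.

B minor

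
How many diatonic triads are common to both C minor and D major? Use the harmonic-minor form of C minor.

1

Diatonic triads of C minor (harmonic minor): Cm (i), Ddim (ii°), E♭aug (III+), Fm (iv), G (V), A♭ (VI), Bdim (vii°).
Diatonic triads of D major: D (I), Em (ii), F♯m (iii), G (IV), A (V), Bm (vi), C♯dim (vii°).
Matching root and quality in both lists: G.
That gives 1 common triad.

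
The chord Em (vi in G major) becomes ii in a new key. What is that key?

The numeral ii denotes a minor triad on scale degree 2. With E on degree 2, the tonic of the new key is D.
Degree 2 carries a minor triad in major keys, so the destination is D major.
Check: the diatonic triads of D major are D (I), Em (ii), F#m (iii), G (IV), A (V), Bm (vi), C#dim (vii°) — Em is indeed ii.

D major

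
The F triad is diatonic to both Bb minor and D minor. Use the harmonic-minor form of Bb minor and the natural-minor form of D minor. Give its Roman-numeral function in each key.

V in Bb minor; III in D minor

The scale of Bb minor (harmonic minor) is Bb C Db Eb F Gb A; F is degree 5, and the triad built there (F-A-C) is major, so it is V.
The scale of D minor (natural minor) is D E F G A Bb C; F is degree 3, and the triad built there (F-A-C) is major, so it is III.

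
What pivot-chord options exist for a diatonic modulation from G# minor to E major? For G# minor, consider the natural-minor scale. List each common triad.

Triads in G# minor (natural minor): G# minor (i), A# diminished (ii°), B major (III), C# minor (iv), D# minor (v), E major (VI), F# major (VII).
Triads in E major: E major (I), F# minor (ii), G# minor (iii), A major (IV), B major (V), C# minor (vi), D# diminished (vii°).
Shared triads with their functions: G# minor (i in G# minor, iii in E major); B major (III in G# minor, V in E major); C# minor (iv in G# minor, vi in E major); E major (VI in G# minor, I in E major).

G#m, B, C#m, E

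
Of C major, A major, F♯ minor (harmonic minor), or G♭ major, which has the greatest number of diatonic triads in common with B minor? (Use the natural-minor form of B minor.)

Triads of B minor (natural minor): Bm (i), C♯dim (ii°), D (III), Em (iv), F♯m (v), G (VI), A (VII).
C major shares 2: Em, G.
A major shares 4: Bm, D, F♯m, A.
F♯ minor (harmonic minor) shares 3: Bm, D, F♯m.
G♭ major shares 0: none.
The most common triads (4) are shared with A major.

A major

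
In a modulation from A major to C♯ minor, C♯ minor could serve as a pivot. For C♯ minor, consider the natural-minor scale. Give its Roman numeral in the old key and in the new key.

iii in A major; i in C♯ minor

The scale of A major is A B C♯ D E F♯ G♯; C♯ is degree 3, and the triad built there (C♯-E-G♯) is minor, so it is iii.
The scale of C♯ minor (natural minor) is C♯ D♯ E F♯ G♯ A B; C♯ is degree 1, and the triad built there (C♯-E-G♯) is minor, so it is i.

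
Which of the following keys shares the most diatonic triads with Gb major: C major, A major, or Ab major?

Triads of Gb major: Gb (I), Abm (ii), Bbm (iii), Cb (IV), Db (V), Ebm (vi), Fdim (vii°).
C major shares 0: none.
A major shares 0: none.
Ab major shares 2: Bbm, Db.
The most common triads (2) are shared with Ab major.

Ab major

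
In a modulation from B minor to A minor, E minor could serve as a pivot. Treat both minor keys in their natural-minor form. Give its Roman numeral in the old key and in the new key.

The scale of B minor (natural minor) is B C♯ D E F♯ G A; E is degree 4, and the triad built there (E-G-B) is minor, so it is iv.
The scale of A minor (natural minor) is A B C D E F G; E is degree 5, and the triad built there (E-G-B) is minor, so it is v.

iv in B minor; v in A minor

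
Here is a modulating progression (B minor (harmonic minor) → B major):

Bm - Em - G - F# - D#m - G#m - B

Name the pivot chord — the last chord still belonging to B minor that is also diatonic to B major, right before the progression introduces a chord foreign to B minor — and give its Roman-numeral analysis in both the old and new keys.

Chords diatonic to B minor: Bm, C#dim, Daug, Em, F#, G, A#dim.
Reading the progression, the first chord not in that set is D#m, so the modulation leaves B minor there.
The chord immediately before D#m is F#, which is diatonic to both keys: V in B minor and V in B major.

F# — V in B minor, V in B major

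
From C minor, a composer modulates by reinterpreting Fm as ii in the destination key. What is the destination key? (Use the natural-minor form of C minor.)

Eb major

The numeral ii denotes a minor triad on scale degree 2. With F on degree 2, the tonic of the new key is Eb.
Degree 2 carries a minor triad in major keys, so the destination is Eb major.
Check: the diatonic triads of Eb major are Eb (I), Fm (ii), Gm (iii), Ab (IV), Bb (V), Cm (vi), Ddim (vii°) — Fm is indeed ii.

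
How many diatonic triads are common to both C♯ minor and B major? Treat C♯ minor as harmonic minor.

Diatonic triads of C♯ minor (harmonic minor): C♯ minor (i), D♯ diminished (ii°), E augmented (III+), F♯ minor (iv), G♯ major (V), A major (VI), B♯ diminished (vii°).
Diatonic triads of B major: B major (I), C♯ minor (ii), D♯ minor (iii), E major (IV), F♯ major (V), G♯ minor (vi), A♯ diminished (vii°).
Matching root and quality in both lists: C♯ minor.
That gives 1 common triad.

1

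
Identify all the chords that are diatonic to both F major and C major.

F, Am, C, Dm

Triads in F major: F (I), Gm (ii), Am (iii), B♭ (IV), C (V), Dm (vi), Edim (vii°).
Triads in C major: C (I), Dm (ii), Em (iii), F (IV), G (V), Am (vi), Bdim (vii°).
Shared triads with their functions: F (I in F major, IV in C major); Am (iii in F major, vi in C major); C (V in F major, I in C major); Dm (vi in F major, ii in C major).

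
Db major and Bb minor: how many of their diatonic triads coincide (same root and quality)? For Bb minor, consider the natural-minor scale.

Diatonic triads of Db major: Db (I), Ebm (ii), Fm (iii), Gb (IV), Ab (V), Bbm (vi), Cdim (vii°).
Diatonic triads of Bb minor (natural minor): Bbm (i), Cdim (ii°), Db (III), Ebm (iv), Fm (v), Gb (VI), Ab (VII).
Matching root and quality in both lists: Db, Ebm, Fm, Gb, Ab, Bbm, Cdim.
That gives 7 common triads.

7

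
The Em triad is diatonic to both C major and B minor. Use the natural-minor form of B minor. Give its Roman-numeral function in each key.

iii in C major; iv in B minor

The scale of C major is C D E F G A B; E is degree 3, and the triad built there (E-G-B) is minor, so it is iii.
The scale of B minor (natural minor) is B C# D E F# G A; E is degree 4, and the triad built there (E-G-B) is minor, so it is iv.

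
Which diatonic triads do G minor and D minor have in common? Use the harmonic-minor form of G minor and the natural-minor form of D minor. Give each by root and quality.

Gm

Triads in G minor (harmonic minor): Gm (i), Adim (ii°), Bbaug (III+), Cm (iv), D (V), Eb (VI), F#dim (vii°).
Triads in D minor (natural minor): Dm (i), Edim (ii°), F (III), Gm (iv), Am (v), Bb (VI), C (VII).
Shared triads with their functions: Gm (i in G minor, iv in D minor).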